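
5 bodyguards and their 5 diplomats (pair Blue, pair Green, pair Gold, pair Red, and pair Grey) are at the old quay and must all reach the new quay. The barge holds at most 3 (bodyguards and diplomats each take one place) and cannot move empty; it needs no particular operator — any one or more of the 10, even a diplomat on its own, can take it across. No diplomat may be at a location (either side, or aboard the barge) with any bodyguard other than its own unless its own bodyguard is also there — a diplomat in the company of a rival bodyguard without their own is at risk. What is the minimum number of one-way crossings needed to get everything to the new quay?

11

Counting alone: each trip to the new quay takes at most 3 across and each return brings at least 1 back, so after t trips out (and t−1 returns) at most 3t − (t−1) of the 10 are across; that first reaches 10 at t = 5, so at least 9 crossings are needed.
The safety rule pushes this higher. Following every safe sequence of crossings, the most of the 10 that can be at the new quay as the barge arrives there on crossing 9 is 9 — never all 10.
So no plan with fewer than 11 crossings exists, and this one achieves 11:
1. bodyguard Blue and diplomat Blue cross → the new quay.
2. bodyguard Blue crosses ← the old quay.
3. diplomat Gold, diplomat Green, and diplomat Red cross → the new quay.
4. diplomat Blue crosses ← the old quay.
5. bodyguard Gold, bodyguard Green, and bodyguard Red cross → the new quay.
6. bodyguard Green and diplomat Green cross ← the old quay.
7. bodyguard Blue, bodyguard Green, and bodyguard Grey cross → the new quay.
8. diplomat Gold crosses ← the old quay.
9. diplomat Blue and diplomat Green cross → the new quay.
10. diplomat Blue crosses ← the old quay.
11. diplomat Blue, diplomat Gold, and diplomat Grey cross → the new quay.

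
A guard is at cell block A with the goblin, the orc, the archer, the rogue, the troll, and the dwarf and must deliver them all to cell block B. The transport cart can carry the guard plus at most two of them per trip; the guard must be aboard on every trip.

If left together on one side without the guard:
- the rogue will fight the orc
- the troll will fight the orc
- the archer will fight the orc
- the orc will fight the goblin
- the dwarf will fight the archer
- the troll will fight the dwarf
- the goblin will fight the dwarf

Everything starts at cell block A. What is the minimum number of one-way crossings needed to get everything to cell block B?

7

Counting alone: the guard can take at most 2 across per trip to cell block B, so moving all 6 needs at least 3 loaded trips out, with a return between consecutive ones — at least 5 crossings.
The safety rule pushes this higher. Following every safe sequence of crossings, the most of the 6 that can be at cell block B as the transport cart arrives there on crossing 5 is 4 — never all 6.
So no plan with fewer than 7 crossings exists, and this one achieves 7:
1. Guard goes to cell block B with the dwarf and the orc.
2. Guard goes back to cell block A alone.
3. Guard goes to cell block B with the archer and the goblin.
4. Guard goes back to cell block A with the dwarf and the orc.
5. Guard goes to cell block B with the rogue and the troll.
6. Guard goes back to cell block A alone.
7. Guard goes to cell block B with the dwarf and the orc.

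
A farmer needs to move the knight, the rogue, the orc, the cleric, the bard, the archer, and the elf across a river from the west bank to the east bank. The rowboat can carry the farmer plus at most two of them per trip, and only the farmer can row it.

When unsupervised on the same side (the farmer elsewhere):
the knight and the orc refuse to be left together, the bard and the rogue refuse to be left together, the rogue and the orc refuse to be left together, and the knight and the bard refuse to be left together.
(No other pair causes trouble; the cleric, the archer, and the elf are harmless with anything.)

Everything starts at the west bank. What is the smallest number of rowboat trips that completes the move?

Counting alone: the farmer can take at most 2 across per trip to the east bank, so moving all 7 needs at least 4 loaded trips out, with a return between consecutive ones — at least 7 crossings.
The plan below uses exactly 7 crossings, so it is optimal:
1. Farmer goes to the east bank with the knight and the rogue.
2. Farmer goes back to the west bank alone.
3. Farmer goes to the east bank with the cleric.
4. Farmer goes back to the west bank alone.
5. Farmer goes to the east bank with the archer and the elf.
6. Farmer goes back to the west bank alone.
7. Farmer goes to the east bank with the bard and the orc.

7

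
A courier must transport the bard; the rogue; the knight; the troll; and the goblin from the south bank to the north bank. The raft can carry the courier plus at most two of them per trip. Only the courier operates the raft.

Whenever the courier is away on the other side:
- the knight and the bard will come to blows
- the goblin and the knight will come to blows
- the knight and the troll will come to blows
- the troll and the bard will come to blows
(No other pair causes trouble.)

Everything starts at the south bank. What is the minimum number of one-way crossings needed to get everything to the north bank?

Counting alone: the courier can take at most 2 across per trip to the north bank, so moving all 5 needs at least 3 loaded trips out, with a return between consecutive ones — at least 5 crossings.
The safety rule pushes this higher. Following every safe sequence of crossings, the most of the 5 that can be at the north bank as the raft arrives there on crossing 5 is 4 — never all 5.
So no plan with fewer than 7 crossings exists, and this one achieves 7:
1. Courier goes to the north bank with the bard and the knight.  [the south bank: the goblin, the rogue, the troll | the north bank: the bard, the knight]
2. Courier goes back to the south bank with the bard.  [the south bank: the bard, the goblin, the rogue, the troll | the north bank: the knight]
3. Courier goes to the north bank with the bard and the rogue.  [the south bank: the goblin, the troll | the north bank: the bard, the knight, the rogue]
4. Courier goes back to the south bank with the bard.  [the south bank: the bard, the goblin, the troll | the north bank: the knight, the rogue]
5. Courier goes to the north bank with the bard and the goblin.  [the south bank: the troll | the north bank: the bard, the goblin, the knight, the rogue]
6. Courier goes back to the south bank with the knight.  [the south bank: the knight, the troll | the north bank: the bard, the goblin, the rogue]
7. Courier goes to the north bank with the knight and the troll.  [the south bank: — | the north bank: the bard, the goblin, the knight, the rogue, the troll]

7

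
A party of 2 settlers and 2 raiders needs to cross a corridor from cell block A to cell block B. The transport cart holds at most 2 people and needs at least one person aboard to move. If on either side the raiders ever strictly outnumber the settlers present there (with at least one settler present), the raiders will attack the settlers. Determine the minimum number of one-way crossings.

Counting alone: each trip to cell block B takes at most 2 across and each return brings at least 1 back, so after t trips out (and t−1 returns) at most 2t − (t−1) of the 4 are across; that first reaches 4 at t = 3, so at least 5 crossings are needed.
The plan below uses exactly 5 crossings, so it is optimal:
1. 2 raiders → cell block B.  (cell block A: 2S 0R; cell block B: 0S 2R)
2. 1 raider ← cell block A.  (cell block A: 2S 1R; cell block B: 0S 1R)
3. 2 settlers → cell block B.  (cell block A: 0S 1R; cell block B: 2S 1R)
4. 1 raider ← cell block A.  (cell block A: 0S 2R; cell block B: 2S 0R)
5. 2 raiders → cell block B.  (cell block A: 0S 0R; cell block B: 2S 2R)

5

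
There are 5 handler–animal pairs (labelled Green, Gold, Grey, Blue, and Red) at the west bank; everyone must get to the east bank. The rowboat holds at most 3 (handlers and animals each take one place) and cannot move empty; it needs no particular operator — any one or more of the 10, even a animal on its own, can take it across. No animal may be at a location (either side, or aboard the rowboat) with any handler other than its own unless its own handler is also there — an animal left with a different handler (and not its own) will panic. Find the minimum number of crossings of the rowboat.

Counting alone: each trip to the east bank takes at most 3 across and each return brings at least 1 back, so after t trips out (and t−1 returns) at most 3t − (t−1) of the 10 are across; that first reaches 10 at t = 5, so at least 9 crossings are needed.
The safety rule pushes this higher. Following every safe sequence of crossings, the most of the 10 that can be at the east bank as the rowboat arrives there on crossing 9 is 9 — never all 10.
So no plan with fewer than 11 crossings exists, and this one achieves 11:
1. animal Green and handler Green cross → the east bank.
2. handler Green crosses ← the west bank.
3. animal Blue, animal Gold, and animal Grey cross → the east bank.
4. animal Green crosses ← the west bank.
5. handler Blue, handler Gold, and handler Grey cross → the east bank.
6. animal Gold and handler Gold cross ← the west bank.
7. handler Gold, handler Green, and handler Red cross → the east bank.
8. animal Grey crosses ← the west bank.
9. animal Gold and animal Green cross → the east bank.
10. animal Green crosses ← the west bank.
11. animal Green, animal Grey, and animal Red cross → the east bank.

11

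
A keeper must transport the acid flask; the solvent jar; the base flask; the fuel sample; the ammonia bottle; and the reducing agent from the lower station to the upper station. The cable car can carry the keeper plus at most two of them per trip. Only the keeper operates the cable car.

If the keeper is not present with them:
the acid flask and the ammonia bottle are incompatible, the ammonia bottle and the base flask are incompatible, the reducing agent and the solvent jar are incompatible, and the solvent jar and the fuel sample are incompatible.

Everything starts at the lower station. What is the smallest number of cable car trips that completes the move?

7

Counting alone: the keeper can take at most 2 across per trip to the upper station, so moving all 6 needs at least 3 loaded trips out, with a return between consecutive ones — at least 5 crossings.
The safety rule pushes this higher. Following every safe sequence of crossings, the most of the 6 that can be at the upper station as the cable car arrives there on crossing 5 is 5 — never all 6.
So no plan with fewer than 7 crossings exists, and this one achieves 7:
1. Keeper goes to the upper station with the ammonia bottle and the solvent jar.  [the lower station: the acid flask, the base flask, the fuel sample, the reducing agent | the upper station: the ammonia bottle, the solvent jar]
2. Keeper goes back to the lower station alone.  [the lower station: the acid flask, the base flask, the fuel sample, the reducing agent | the upper station: the ammonia bottle, the solvent jar]
3. Keeper goes to the upper station with the acid flask and the base flask.  [the lower station: the fuel sample, the reducing agent | the upper station: the acid flask, the ammonia bottle, the base flask, the solvent jar]
4. Keeper goes back to the lower station with the ammonia bottle.  [the lower station: the ammonia bottle, the fuel sample, the reducing agent | the upper station: the acid flask, the base flask, the solvent jar]
5. Keeper goes to the upper station with the fuel sample and the reducing agent.  [the lower station: the ammonia bottle | the upper station: the acid flask, the base flask, the fuel sample, the reducing agent, the solvent jar]
6. Keeper goes back to the lower station with the solvent jar.  [the lower station: the ammonia bottle, the solvent jar | the upper station: the acid flask, the base flask, the fuel sample, the reducing agent]
7. Keeper goes to the upper station with the ammonia bottle and the solvent jar.  [the lower station: — | the upper station: the acid flask, the ammonia bottle, the base flask, the fuel sample, the reducing agent, the solvent jar]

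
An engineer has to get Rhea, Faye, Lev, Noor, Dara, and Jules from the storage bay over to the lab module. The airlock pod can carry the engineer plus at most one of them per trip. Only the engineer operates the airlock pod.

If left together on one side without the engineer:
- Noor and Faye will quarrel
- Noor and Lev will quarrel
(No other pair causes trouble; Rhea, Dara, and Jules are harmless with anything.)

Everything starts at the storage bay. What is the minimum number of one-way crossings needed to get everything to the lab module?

Counting alone: the engineer can take at most 1 across per trip to the lab module, so moving all 6 needs at least 6 loaded trips out, with a return between consecutive ones — at least 11 crossings.
The safety rule pushes this higher. Following every safe sequence of crossings, the most of the 6 that can be at the lab module as the airlock pod arrives there on crossing 11 is 5 — never all 6.
So no plan with fewer than 13 crossings exists, and this one achieves 13:
1. Engineer goes to the lab module with Noor.
2. Engineer goes back to the storage bay alone.
3. Engineer goes to the lab module with Rhea.
4. Engineer goes back to the storage bay alone.
5. Engineer goes to the lab module with Faye.
6. Engineer goes back to the storage bay with Noor.
7. Engineer goes to the lab module with Lev.
8. Engineer goes back to the storage bay alone.
9. Engineer goes to the lab module with Dara.
10. Engineer goes back to the storage bay alone.
11. Engineer goes to the lab module with Jules.
12. Engineer goes back to the storage bay alone.
13. Engineer goes to the lab module with Noor.

13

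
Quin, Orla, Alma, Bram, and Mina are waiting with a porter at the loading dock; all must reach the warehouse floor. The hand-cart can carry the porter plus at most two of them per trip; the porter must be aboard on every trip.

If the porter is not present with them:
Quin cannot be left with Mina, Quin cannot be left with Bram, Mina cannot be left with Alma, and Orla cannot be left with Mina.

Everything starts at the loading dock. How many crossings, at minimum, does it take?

Counting alone: the porter can take at most 2 across per trip to the warehouse floor, so moving all 5 needs at least 3 loaded trips out, with a return between consecutive ones — at least 5 crossings.
The plan below uses exactly 5 crossings, so it is optimal:
1. Porter goes to the warehouse floor with Mina and Quin.
2. Porter goes back to the loading dock with Mina.
3. Porter goes to the warehouse floor with Alma and Orla.
4. Porter goes back to the loading dock alone.
5. Porter goes to the warehouse floor with Bram and Mina.

5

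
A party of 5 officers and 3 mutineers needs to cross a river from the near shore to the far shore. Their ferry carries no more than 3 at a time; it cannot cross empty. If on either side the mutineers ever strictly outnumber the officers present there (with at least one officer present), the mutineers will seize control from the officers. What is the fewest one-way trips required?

Counting alone: each trip to the far shore takes at most 3 across and each return brings at least 1 back, so after t trips out (and t−1 returns) at most 3t − (t−1) of the 8 are across; that first reaches 8 at t = 4, so at least 7 crossings are needed.
The plan below uses exactly 7 crossings, so it is optimal:
1. 2 mutineers → the far shore.  (the near shore: 5O 1M; the far shore: 0O 2M)
2. 1 mutineer ← the near shore.  (the near shore: 5O 2M; the far shore: 0O 1M)
3. 2 officers and 1 mutineer → the far shore.  (the near shore: 3O 1M; the far shore: 2O 2M)
4. 1 mutineer ← the near shore.  (the near shore: 3O 2M; the far shore: 2O 1M)
5. 1 officer and 2 mutineers → the far shore.  (the near shore: 2O 0M; the far shore: 3O 3M)
6. 1 mutineer ← the near shore.  (the near shore: 2O 1M; the far shore: 3O 2M)
7. 2 officers and 1 mutineer → the far shore.  (the near shore: 0O 0M; the far shore: 5O 3M)

7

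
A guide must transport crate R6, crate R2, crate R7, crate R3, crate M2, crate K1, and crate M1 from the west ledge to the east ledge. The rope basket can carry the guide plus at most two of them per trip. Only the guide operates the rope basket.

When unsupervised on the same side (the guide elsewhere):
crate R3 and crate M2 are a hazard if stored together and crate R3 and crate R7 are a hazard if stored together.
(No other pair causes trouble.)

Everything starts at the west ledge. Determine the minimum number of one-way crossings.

7

Counting alone: the guide can take at most 2 across per trip to the east ledge, so moving all 7 needs at least 4 loaded trips out, with a return between consecutive ones — at least 7 crossings.
The plan below uses exactly 7 crossings, so it is optimal:
1. Guide goes to the east ledge with crate R3.  [the west ledge: crate K1, crate M1, crate M2, crate R2, crate R6, crate R7 | the east ledge: crate R3]
2. Guide goes back to the west ledge alone.  [the west ledge: crate K1, crate M1, crate M2, crate R2, crate R6, crate R7 | the east ledge: crate R3]
3. Guide goes to the east ledge with crate R2 and crate R6.  [the west ledge: crate K1, crate M1, crate M2, crate R7 | the east ledge: crate R2, crate R3, crate R6]
4. Guide goes back to the west ledge alone.  [the west ledge: crate K1, crate M1, crate M2, crate R7 | the east ledge: crate R2, crate R3, crate R6]
5. Guide goes to the east ledge with crate K1 and crate M1.  [the west ledge: crate M2, crate R7 | the east ledge: crate K1, crate M1, crate R2, crate R3, crate R6]
6. Guide goes back to the west ledge alone.  [the west ledge: crate M2, crate R7 | the east ledge: crate K1, crate M1, crate R2, crate R3, crate R6]
7. Guide goes to the east ledge with crate M2 and crate R7.  [the west ledge: — | the east ledge: crate K1, crate M1, crate M2, crate R2, crate R3, crate R6, crate R7]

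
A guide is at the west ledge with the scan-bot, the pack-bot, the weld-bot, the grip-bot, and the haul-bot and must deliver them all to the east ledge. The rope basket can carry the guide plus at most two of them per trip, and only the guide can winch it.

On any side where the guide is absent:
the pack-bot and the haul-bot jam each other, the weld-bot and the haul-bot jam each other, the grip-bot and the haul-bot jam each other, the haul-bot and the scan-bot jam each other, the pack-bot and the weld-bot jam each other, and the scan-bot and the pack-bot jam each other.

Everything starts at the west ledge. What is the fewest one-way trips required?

Counting alone: the guide can take at most 2 across per trip to the east ledge, so moving all 5 needs at least 3 loaded trips out, with a return between consecutive ones — at least 5 crossings.
The safety rule pushes this higher. Following every safe sequence of crossings, the most of the 5 that can be at the east ledge as the rope basket arrives there on crossing 5 is 4 — never all 5.
So no plan with fewer than 7 crossings exists, and this one achieves 7:
1. Guide goes to the east ledge with the haul-bot and the pack-bot.  [the west ledge: the grip-bot, the scan-bot, the weld-bot | the east ledge: the haul-bot, the pack-bot]
2. Guide goes back to the west ledge with the pack-bot.  [the west ledge: the grip-bot, the pack-bot, the scan-bot, the weld-bot | the east ledge: the haul-bot]
3. Guide goes to the east ledge with the scan-bot and the weld-bot.  [the west ledge: the grip-bot, the pack-bot | the east ledge: the haul-bot, the scan-bot, the weld-bot]
4. Guide goes back to the west ledge with the haul-bot.  [the west ledge: the grip-bot, the haul-bot, the pack-bot | the east ledge: the scan-bot, the weld-bot]
5. Guide goes to the east ledge with the grip-bot and the pack-bot.  [the west ledge: the haul-bot | the east ledge: the grip-bot, the pack-bot, the scan-bot, the weld-bot]
6. Guide goes back to the west ledge with the pack-bot.  [the west ledge: the haul-bot, the pack-bot | the east ledge: the grip-bot, the scan-bot, the weld-bot]
7. Guide goes to the east ledge with the haul-bot and the pack-bot.  [the west ledge: — | the east ledge: the grip-bot, the haul-bot, the pack-bot, the scan-bot, the weld-bot]

7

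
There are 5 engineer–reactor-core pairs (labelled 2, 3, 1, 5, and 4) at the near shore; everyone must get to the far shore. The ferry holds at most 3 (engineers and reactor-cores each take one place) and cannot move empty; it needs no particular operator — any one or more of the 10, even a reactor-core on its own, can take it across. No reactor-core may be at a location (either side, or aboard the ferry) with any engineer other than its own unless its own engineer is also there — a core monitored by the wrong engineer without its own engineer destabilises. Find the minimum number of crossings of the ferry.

Counting alone: each trip to the far shore takes at most 3 across and each return brings at least 1 back, so after t trips out (and t−1 returns) at most 3t − (t−1) of the 10 are across; that first reaches 10 at t = 5, so at least 9 crossings are needed.
The safety rule pushes this higher. Following every safe sequence of crossings, the most of the 10 that can be at the far shore as the ferry arrives there on crossing 9 is 9 — never all 10.
So no plan with fewer than 11 crossings exists, and this one achieves 11:
1. engineer 2 and reactor-core 2 cross → the far shore.
2. engineer 2 crosses ← the near shore.
3. reactor-core 1, reactor-core 3, and reactor-core 5 cross → the far shore.
4. reactor-core 2 crosses ← the near shore.
5. engineer 1, engineer 3, and engineer 5 cross → the far shore.
6. engineer 3 and reactor-core 3 cross ← the near shore.
7. engineer 2, engineer 3, and engineer 4 cross → the far shore.
8. reactor-core 1 crosses ← the near shore.
9. reactor-core 2 and reactor-core 3 cross → the far shore.
10. reactor-core 2 crosses ← the near shore.
11. reactor-core 1, reactor-core 2, and reactor-core 4 cross → the far shore.

11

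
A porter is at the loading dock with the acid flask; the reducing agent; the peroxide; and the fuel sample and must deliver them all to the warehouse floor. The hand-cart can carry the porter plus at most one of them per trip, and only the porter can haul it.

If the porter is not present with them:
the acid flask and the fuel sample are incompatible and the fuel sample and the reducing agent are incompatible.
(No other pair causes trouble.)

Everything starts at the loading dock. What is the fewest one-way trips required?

Counting alone: the porter can take at most 1 across per trip to the warehouse floor, so moving all 4 needs at least 4 loaded trips out, with a return between consecutive ones — at least 7 crossings.
The safety rule pushes this higher. Following every safe sequence of crossings, the most of the 4 that can be at the warehouse floor as the hand-cart arrives there on crossing 7 is 3 — never all 4.
So no plan with fewer than 9 crossings exists, and this one achieves 9:
1. Porter goes to the warehouse floor with the fuel sample.  [the loading dock: the acid flask, the peroxide, the reducing agent | the warehouse floor: the fuel sample]
2. Porter goes back to the loading dock alone.  [the loading dock: the acid flask, the peroxide, the reducing agent | the warehouse floor: the fuel sample]
3. Porter goes to the warehouse floor with the acid flask.  [the loading dock: the peroxide, the reducing agent | the warehouse floor: the acid flask, the fuel sample]
4. Porter goes back to the loading dock with the fuel sample.  [the loading dock: the fuel sample, the peroxide, the reducing agent | the warehouse floor: the acid flask]
5. Porter goes to the warehouse floor with the reducing agent.  [the loading dock: the fuel sample, the peroxide | the warehouse floor: the acid flask, the reducing agent]
6. Porter goes back to the loading dock alone.  [the loading dock: the fuel sample, the peroxide | the warehouse floor: the acid flask, the reducing agent]
7. Porter goes to the warehouse floor with the peroxide.  [the loading dock: the fuel sample | the warehouse floor: the acid flask, the peroxide, the reducing agent]
8. Porter goes back to the loading dock alone.  [the loading dock: the fuel sample | the warehouse floor: the acid flask, the peroxide, the reducing agent]
9. Porter goes to the warehouse floor with the fuel sample.  [the loading dock: — | the warehouse floor: the acid flask, the fuel sample, the peroxide, the reducing agent]

9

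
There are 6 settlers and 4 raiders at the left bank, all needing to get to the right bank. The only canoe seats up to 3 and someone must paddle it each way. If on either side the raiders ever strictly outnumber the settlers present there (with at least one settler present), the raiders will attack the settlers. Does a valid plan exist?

1. 2 raiders → the right bank.  (the left bank: 6S 2R; the right bank: 0S 2R)
2. 1 raider ← the left bank.  (the left bank: 6S 3R; the right bank: 0S 1R)
3. 3 raiders → the right bank.  (the left bank: 6S 0R; the right bank: 0S 4R)
4. 1 raider ← the left bank.  (the left bank: 6S 1R; the right bank: 0S 3R)
5. 3 settlers → the right bank.  (the left bank: 3S 1R; the right bank: 3S 3R)
6. 1 raider ← the left bank.  (the left bank: 3S 2R; the right bank: 3S 2R)
7. 1 settler and 2 raiders → the right bank.  (the left bank: 2S 0R; the right bank: 4S 4R)
8. 1 raider ← the left bank.  (the left bank: 2S 1R; the right bank: 4S 3R)
9. 2 settlers and 1 raider → the right bank.  (the left bank: 0S 0R; the right bank: 6S 4R)

Yes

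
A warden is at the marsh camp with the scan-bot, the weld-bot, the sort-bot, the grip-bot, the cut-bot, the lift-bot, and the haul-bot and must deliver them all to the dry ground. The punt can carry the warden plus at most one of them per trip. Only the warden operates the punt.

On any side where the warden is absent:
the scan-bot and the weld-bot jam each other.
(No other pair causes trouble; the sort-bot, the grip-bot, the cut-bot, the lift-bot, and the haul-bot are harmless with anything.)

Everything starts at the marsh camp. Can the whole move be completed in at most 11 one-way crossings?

No

Counting alone: the warden can take at most 1 across per trip to the dry ground, so moving all 7 needs at least 7 loaded trips out, with a return between consecutive ones — at least 13 crossings.
Since 11 < 13, 11 crossings cannot be enough. (The shortest complete plan in fact takes 13:)
1. Warden goes to the dry ground with the scan-bot.  [the marsh camp: the cut-bot, the grip-bot, the haul-bot, the lift-bot, the sort-bot, the weld-bot | the dry ground: the scan-bot]
2. Warden goes back to the marsh camp alone.  [the marsh camp: the cut-bot, the grip-bot, the haul-bot, the lift-bot, the sort-bot, the weld-bot | the dry ground: the scan-bot]
3. Warden goes to the dry ground with the sort-bot.  [the marsh camp: the cut-bot, the grip-bot, the haul-bot, the lift-bot, the weld-bot | the dry ground: the scan-bot, the sort-bot]
4. Warden goes back to the marsh camp alone.  [the marsh camp: the cut-bot, the grip-bot, the haul-bot, the lift-bot, the weld-bot | the dry ground: the scan-bot, the sort-bot]
5. Warden goes to the dry ground with the grip-bot.  [the marsh camp: the cut-bot, the haul-bot, the lift-bot, the weld-bot | the dry ground: the grip-bot, the scan-bot, the sort-bot]
6. Warden goes back to the marsh camp alone.  [the marsh camp: the cut-bot, the haul-bot, the lift-bot, the weld-bot | the dry ground: the grip-bot, the scan-bot, the sort-bot]
7. Warden goes to the dry ground with the cut-bot.  [the marsh camp: the haul-bot, the lift-bot, the weld-bot | the dry ground: the cut-bot, the grip-bot, the scan-bot, the sort-bot]
8. Warden goes back to the marsh camp alone.  [the marsh camp: the haul-bot, the lift-bot, the weld-bot | the dry ground: the cut-bot, the grip-bot, the scan-bot, the sort-bot]
9. Warden goes to the dry ground with the lift-bot.  [the marsh camp: the haul-bot, the weld-bot | the dry ground: the cut-bot, the grip-bot, the lift-bot, the scan-bot, the sort-bot]
10. Warden goes back to the marsh camp alone.  [the marsh camp: the haul-bot, the weld-bot | the dry ground: the cut-bot, the grip-bot, the lift-bot, the scan-bot, the sort-bot]
11. Warden goes to the dry ground with the haul-bot.  [the marsh camp: the weld-bot | the dry ground: the cut-bot, the grip-bot, the haul-bot, the lift-bot, the scan-bot, the sort-bot]
12. Warden goes back to the marsh camp alone.  [the marsh camp: the weld-bot | the dry ground: the cut-bot, the grip-bot, the haul-bot, the lift-bot, the scan-bot, the sort-bot]
13. Warden goes to the dry ground with the weld-bot.  [the marsh camp: — | the dry ground: the cut-bot, the grip-bot, the haul-bot, the lift-bot, the scan-bot, the sort-bot, the weld-bot]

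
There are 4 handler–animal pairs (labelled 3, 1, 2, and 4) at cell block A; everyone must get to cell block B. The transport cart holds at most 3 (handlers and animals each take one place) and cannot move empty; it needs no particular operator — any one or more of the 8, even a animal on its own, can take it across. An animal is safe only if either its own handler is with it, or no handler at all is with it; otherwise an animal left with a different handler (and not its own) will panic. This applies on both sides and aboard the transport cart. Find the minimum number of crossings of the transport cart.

Counting alone: each trip to cell block B takes at most 3 across and each return brings at least 1 back, so after t trips out (and t−1 returns) at most 3t − (t−1) of the 8 are across; that first reaches 8 at t = 4, so at least 7 crossings are needed.
The safety rule pushes this higher. Following every safe sequence of crossings, the most of the 8 that can be at cell block B as the transport cart arrives there on crossing 7 is 7 — never all 8.
So no plan with fewer than 9 crossings exists, and this one achieves 9:
1. animal 3 and handler 3 cross → cell block B.
2. handler 3 crosses ← cell block A.
3. animal 1, handler 1, and handler 3 cross → cell block B.
4. animal 3 and handler 3 cross ← cell block A.
5. handler 2, handler 3, and handler 4 cross → cell block B.
6. animal 1 crosses ← cell block A.
7. animal 1 and animal 3 cross → cell block B.
8. animal 3 crosses ← cell block A.
9. animal 2, animal 3, and animal 4 cross → cell block B.

9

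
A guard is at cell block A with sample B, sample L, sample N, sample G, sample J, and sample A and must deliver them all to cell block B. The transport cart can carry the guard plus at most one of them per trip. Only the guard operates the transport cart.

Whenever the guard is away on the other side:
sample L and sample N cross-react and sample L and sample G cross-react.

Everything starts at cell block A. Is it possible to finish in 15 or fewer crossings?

Yes

Yes — this plan uses 13 crossings (≤ 15):
1. Guard goes to cell block B with sample L.  [cell block A: sample A, sample B, sample G, sample J, sample N | cell block B: sample L]
2. Guard goes back to cell block A alone.  [cell block A: sample A, sample B, sample G, sample J, sample N | cell block B: sample L]
3. Guard goes to cell block B with sample B.  [cell block A: sample A, sample G, sample J, sample N | cell block B: sample B, sample L]
4. Guard goes back to cell block A alone.  [cell block A: sample A, sample G, sample J, sample N | cell block B: sample B, sample L]
5. Guard goes to cell block B with sample N.  [cell block A: sample A, sample G, sample J | cell block B: sample B, sample L, sample N]
6. Guard goes back to cell block A with sample L.  [cell block A: sample A, sample G, sample J, sample L | cell block B: sample B, sample N]
7. Guard goes to cell block B with sample G.  [cell block A: sample A, sample J, sample L | cell block B: sample B, sample G, sample N]
8. Guard goes back to cell block A alone.  [cell block A: sample A, sample J, sample L | cell block B: sample B, sample G, sample N]
9. Guard goes to cell block B with sample J.  [cell block A: sample A, sample L | cell block B: sample B, sample G, sample J, sample N]
10. Guard goes back to cell block A alone.  [cell block A: sample A, sample L | cell block B: sample B, sample G, sample J, sample N]
11. Guard goes to cell block B with sample A.  [cell block A: sample L | cell block B: sample A, sample B, sample G, sample J, sample N]
12. Guard goes back to cell block A alone.  [cell block A: sample L | cell block B: sample A, sample B, sample G, sample J, sample N]
13. Guard goes to cell block B with sample L.  [cell block A: — | cell block B: sample A, sample B, sample G, sample J, sample L, sample N]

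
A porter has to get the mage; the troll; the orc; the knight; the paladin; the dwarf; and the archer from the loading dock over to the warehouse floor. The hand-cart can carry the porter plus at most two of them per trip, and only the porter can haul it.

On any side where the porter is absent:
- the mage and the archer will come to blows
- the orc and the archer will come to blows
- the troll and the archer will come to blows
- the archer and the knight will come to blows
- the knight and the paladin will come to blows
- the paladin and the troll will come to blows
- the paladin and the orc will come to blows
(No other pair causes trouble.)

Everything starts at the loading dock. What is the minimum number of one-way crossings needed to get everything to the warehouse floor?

9

Counting alone: the porter can take at most 2 across per trip to the warehouse floor, so moving all 7 needs at least 4 loaded trips out, with a return between consecutive ones — at least 7 crossings.
The safety rule pushes this higher. Following every safe sequence of crossings, the most of the 7 that can be at the warehouse floor as the hand-cart arrives there on crossing 7 is 6 — never all 7.
So no plan with fewer than 9 crossings exists, and this one achieves 9:
1. Porter goes to the warehouse floor with the archer and the paladin.  [the loading dock: the dwarf, the knight, the mage, the orc, the troll | the warehouse floor: the archer, the paladin]
2. Porter goes back to the loading dock alone.  [the loading dock: the dwarf, the knight, the mage, the orc, the troll | the warehouse floor: the archer, the paladin]
3. Porter goes to the warehouse floor with the dwarf.  [the loading dock: the knight, the mage, the orc, the troll | the warehouse floor: the archer, the dwarf, the paladin]
4. Porter goes back to the loading dock alone.  [the loading dock: the knight, the mage, the orc, the troll | the warehouse floor: the archer, the dwarf, the paladin]
5. Porter goes to the warehouse floor with the mage and the troll.  [the loading dock: the knight, the orc | the warehouse floor: the archer, the dwarf, the mage, the paladin, the troll]
6. Porter goes back to the loading dock with the archer and the paladin.  [the loading dock: the archer, the knight, the orc, the paladin | the warehouse floor: the dwarf, the mage, the troll]
7. Porter goes to the warehouse floor with the knight and the orc.  [the loading dock: the archer, the paladin | the warehouse floor: the dwarf, the knight, the mage, the orc, the troll]
8. Porter goes back to the loading dock alone.  [the loading dock: the archer, the paladin | the warehouse floor: the dwarf, the knight, the mage, the orc, the troll]
9. Porter goes to the warehouse floor with the archer and the paladin.  [the loading dock: — | the warehouse floor: the archer, the dwarf, the knight, the mage, the orc, the paladin, the troll]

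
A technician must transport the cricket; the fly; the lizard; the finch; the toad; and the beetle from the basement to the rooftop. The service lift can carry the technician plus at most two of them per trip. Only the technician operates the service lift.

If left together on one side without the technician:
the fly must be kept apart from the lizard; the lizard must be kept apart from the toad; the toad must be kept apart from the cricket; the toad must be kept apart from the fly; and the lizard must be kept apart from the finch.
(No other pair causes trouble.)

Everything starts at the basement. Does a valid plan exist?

1. Technician goes to the rooftop with the lizard and the toad.
2. Technician goes back to the basement with the lizard.
3. Technician goes to the rooftop with the cricket and the lizard.
4. Technician goes back to the basement with the toad.
5. Technician goes to the rooftop with the finch and the fly.
6. Technician goes back to the basement with the lizard.
7. Technician goes to the rooftop with the beetle and the lizard.
8. Technician goes back to the basement with the lizard.
9. Technician goes to the rooftop with the lizard and the toad.

Yes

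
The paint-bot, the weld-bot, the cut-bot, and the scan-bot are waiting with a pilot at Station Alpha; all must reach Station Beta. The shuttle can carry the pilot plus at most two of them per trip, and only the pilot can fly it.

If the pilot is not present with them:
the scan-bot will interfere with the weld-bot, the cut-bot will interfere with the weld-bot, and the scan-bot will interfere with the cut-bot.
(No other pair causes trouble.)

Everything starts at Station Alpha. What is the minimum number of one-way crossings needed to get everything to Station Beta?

Counting alone: the pilot can take at most 2 across per trip to Station Beta, so moving all 4 needs at least 2 loaded trips out, with a return between consecutive ones — at least 3 crossings.
The safety rule pushes this higher. Following every safe sequence of crossings, the most of the 4 that can be at Station Beta as the shuttle arrives there on crossing 3 is 3 — never all 4.
So no plan with fewer than 5 crossings exists, and this one achieves 5:
1. Pilot goes to Station Beta with the cut-bot and the weld-bot.  [Station Alpha: the paint-bot, the scan-bot | Station Beta: the cut-bot, the weld-bot]
2. Pilot goes back to Station Alpha with the weld-bot.  [Station Alpha: the paint-bot, the scan-bot, the weld-bot | Station Beta: the cut-bot]
3. Pilot goes to Station Beta with the paint-bot and the weld-bot.  [Station Alpha: the scan-bot | Station Beta: the cut-bot, the paint-bot, the weld-bot]
4. Pilot goes back to Station Alpha with the weld-bot.  [Station Alpha: the scan-bot, the weld-bot | Station Beta: the cut-bot, the paint-bot]
5. Pilot goes to Station Beta with the scan-bot and the weld-bot.  [Station Alpha: — | Station Beta: the cut-bot, the paint-bot, the scan-bot, the weld-bot]

5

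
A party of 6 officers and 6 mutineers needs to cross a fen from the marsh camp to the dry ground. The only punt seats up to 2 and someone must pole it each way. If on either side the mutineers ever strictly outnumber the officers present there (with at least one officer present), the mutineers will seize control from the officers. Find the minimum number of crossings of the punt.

Following every safe sequence of crossings from the start, the most of the 12 that can be at the dry ground as the punt arrives there on crossings 1, 3, 5, 7, 9 is 2, 3, 4, 5, 6 respectively; the best ever achieved is 6 of 12.
From crossing 11 on, no configuration arises that was not already reachable earlier: only 15 distinct safe configurations (who is on which side, and where the punt is) can ever be reached, none of them has everyone across, and every continuation just revisits them. They are: 0 officers + 0 mutineers across (punt back at the start); 0 officers + 1 mutineer across (punt there); 0 officers + 1 mutineer across (punt back at the start); 0 officers + 2 mutineers across (punt there); 0 officers + 2 mutineers across (punt back at the start); 0 officers + 3 mutineers across (punt there); 0 officers + 3 mutineers across (punt back at the start); 0 officers + 4 mutineers across (punt there); 0 officers + 4 mutineers across (punt back at the start); 0 officers + 5 mutineers across (punt there); 0 officers + 5 mutineers across (punt back at the start); 0 officers + 6 mutineers across (punt there); 1 officer + 1 mutineer across (punt there); 1 officer + 1 mutineer across (punt back at the start); 2 officers + 2 mutineers across (punt there). So no valid plan exists.

impossible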